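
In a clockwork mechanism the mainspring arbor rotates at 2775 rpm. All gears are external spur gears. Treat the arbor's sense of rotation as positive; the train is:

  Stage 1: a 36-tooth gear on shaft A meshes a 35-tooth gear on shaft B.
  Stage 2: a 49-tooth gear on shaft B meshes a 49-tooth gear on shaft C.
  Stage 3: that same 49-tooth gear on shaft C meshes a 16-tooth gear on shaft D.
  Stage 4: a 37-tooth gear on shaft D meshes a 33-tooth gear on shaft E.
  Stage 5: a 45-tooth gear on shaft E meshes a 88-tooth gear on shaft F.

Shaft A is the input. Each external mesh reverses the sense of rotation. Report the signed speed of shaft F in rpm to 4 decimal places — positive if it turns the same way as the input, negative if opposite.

-5011.7704 rpm (opposite to input, |ω| = 5011.7704 rpm)

Stage 1 [36T→35T]: ω = 2775.0000×36/35 = 2854.2857 rpm, dir flips to −; running = −2854.2857
Stage 2 [49T→49T]: ω = 2854.2857×49/49 = 2854.2857 rpm, dir flips to +; running = +2854.2857
Stage 3 [49T→16T]: ω = 2854.2857×49/16 = 8741.2500 rpm, dir flips to −; running = −8741.2500
Stage 4 [37T→33T]: ω = 8741.2500×37/33 = 9800.7955 rpm, dir flips to +; running = +9800.7955
Stage 5 [45T→88T]: ω = 9800.7955×45/88 = 5011.7704 rpm, dir flips to −; running = −5011.7704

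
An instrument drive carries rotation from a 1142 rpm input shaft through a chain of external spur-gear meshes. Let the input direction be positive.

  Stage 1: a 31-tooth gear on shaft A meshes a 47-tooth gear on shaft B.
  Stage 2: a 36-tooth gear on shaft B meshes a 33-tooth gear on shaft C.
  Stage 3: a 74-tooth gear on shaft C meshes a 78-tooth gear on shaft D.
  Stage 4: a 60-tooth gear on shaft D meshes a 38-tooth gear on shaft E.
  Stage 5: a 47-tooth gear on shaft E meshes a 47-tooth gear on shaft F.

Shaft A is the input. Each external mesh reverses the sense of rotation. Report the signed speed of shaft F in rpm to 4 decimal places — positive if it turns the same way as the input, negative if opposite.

Stage 1 [31T→47T]: ω = 1142.0000×31/47 = 753.2340 rpm, dir flips to −; running = −753.2340
Stage 2 [36T→33T]: ω = 753.2340×36/33 = 821.7099 rpm, dir flips to +; running = +821.7099
Stage 3 [74T→78T]: ω = 821.7099×74/78 = 779.5709 rpm, dir flips to −; running = −779.5709
Stage 4 [60T→38T]: ω = 779.5709×60/38 = 1230.9014 rpm, dir flips to +; running = +1230.9014
Stage 5 [47T→47T]: ω = 1230.9014×47/47 = 1230.9014 rpm, dir flips to −; running = −1230.9014

-1230.9014 rpm (opposite to input, |ω| = 1230.9014 rpm)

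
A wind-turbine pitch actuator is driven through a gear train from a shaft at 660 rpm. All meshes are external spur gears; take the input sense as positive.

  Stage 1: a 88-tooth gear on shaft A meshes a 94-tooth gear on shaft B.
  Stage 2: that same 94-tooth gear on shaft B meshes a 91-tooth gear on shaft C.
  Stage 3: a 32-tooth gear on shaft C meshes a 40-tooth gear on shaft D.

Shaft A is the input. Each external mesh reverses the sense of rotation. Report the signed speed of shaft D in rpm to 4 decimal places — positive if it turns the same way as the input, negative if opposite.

Stage 1 [88T→94T]: ω = 660.0000×88/94 = 617.8723 rpm, dir flips to −; running = −617.8723
Stage 2 [94T→91T]: ω = 617.8723×94/91 = 638.2418 rpm, dir flips to +; running = +638.2418
Stage 3 [32T→40T]: ω = 638.2418×32/40 = 510.5934 rpm, dir flips to −; running = −510.5934

-510.5934 rpm (opposite to input, |ω| = 510.5934 rpm)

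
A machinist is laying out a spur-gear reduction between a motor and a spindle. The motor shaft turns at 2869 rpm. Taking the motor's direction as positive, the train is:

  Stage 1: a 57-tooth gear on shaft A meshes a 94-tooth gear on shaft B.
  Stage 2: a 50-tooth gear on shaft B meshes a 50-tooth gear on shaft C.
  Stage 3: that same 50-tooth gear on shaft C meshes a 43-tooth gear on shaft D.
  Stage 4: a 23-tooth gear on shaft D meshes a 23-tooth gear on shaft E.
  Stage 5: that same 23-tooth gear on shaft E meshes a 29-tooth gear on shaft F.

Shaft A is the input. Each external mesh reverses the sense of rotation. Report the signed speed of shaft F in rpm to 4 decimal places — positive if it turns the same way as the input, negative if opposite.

-1604.3863 rpm (opposite to input, |ω| = 1604.3863 rpm)

Stage 1 [57T→94T]: ω = 2869.0000×57/94 = 1739.7128 rpm, dir flips to −; running = −1739.7128
Stage 2 [50T→50T]: ω = 1739.7128×50/50 = 1739.7128 rpm, dir flips to +; running = +1739.7128
Stage 3 [50T→43T]: ω = 1739.7128×50/43 = 2022.9218 rpm, dir flips to −; running = −2022.9218
Stage 4 [23T→23T]: ω = 2022.9218×23/23 = 2022.9218 rpm, dir flips to +; running = +2022.9218
Stage 5 [23T→29T]: ω = 2022.9218×23/29 = 1604.3863 rpm, dir flips to −; running = −1604.3863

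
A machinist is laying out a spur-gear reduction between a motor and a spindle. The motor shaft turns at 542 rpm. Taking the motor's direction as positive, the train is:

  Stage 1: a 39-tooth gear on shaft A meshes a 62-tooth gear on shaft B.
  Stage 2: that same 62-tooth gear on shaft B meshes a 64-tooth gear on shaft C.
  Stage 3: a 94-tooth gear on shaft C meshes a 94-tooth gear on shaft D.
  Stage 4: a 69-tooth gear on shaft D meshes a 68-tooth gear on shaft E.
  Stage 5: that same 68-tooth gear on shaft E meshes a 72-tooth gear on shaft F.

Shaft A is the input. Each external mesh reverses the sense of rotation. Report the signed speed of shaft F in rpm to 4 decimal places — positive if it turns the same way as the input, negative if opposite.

Stage 1 [39T→62T]: ω = 542.0000×39/62 = 340.9355 rpm, dir flips to −; running = −340.9355
Stage 2 [62T→64T]: ω = 340.9355×62/64 = 330.2812 rpm, dir flips to +; running = +330.2812
Stage 3 [94T→94T]: ω = 330.2812×94/94 = 330.2812 rpm, dir flips to −; running = −330.2812
Stage 4 [69T→68T]: ω = 330.2812×69/68 = 335.1383 rpm, dir flips to +; running = +335.1383
Stage 5 [68T→72T]: ω = 335.1383×68/72 = 316.5195 rpm, dir flips to −; running = −316.5195

-316.5195 rpm (opposite to input, |ω| = 316.5195 rpm)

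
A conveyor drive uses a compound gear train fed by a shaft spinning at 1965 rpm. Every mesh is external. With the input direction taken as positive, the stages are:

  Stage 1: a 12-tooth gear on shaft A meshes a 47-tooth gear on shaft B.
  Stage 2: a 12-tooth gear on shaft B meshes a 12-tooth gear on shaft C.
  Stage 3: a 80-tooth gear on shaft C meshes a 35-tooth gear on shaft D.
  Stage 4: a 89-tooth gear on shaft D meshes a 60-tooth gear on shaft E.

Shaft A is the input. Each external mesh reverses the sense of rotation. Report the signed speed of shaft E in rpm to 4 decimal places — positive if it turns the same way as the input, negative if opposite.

Stage 1 [12T→47T]: ω = 1965.0000×12/47 = 501.7021 rpm, dir flips to −; running = −501.7021
Stage 2 [12T→12T]: ω = 501.7021×12/12 = 501.7021 rpm, dir flips to +; running = +501.7021
Stage 3 [80T→35T]: ω = 501.7021×80/35 = 1146.7477 rpm, dir flips to −; running = −1146.7477
Stage 4 [89T→60T]: ω = 1146.7477×89/60 = 1701.0091 rpm, dir flips to +; running = +1701.0091

+1701.0091 rpm (same as input, |ω| = 1701.0091 rpm)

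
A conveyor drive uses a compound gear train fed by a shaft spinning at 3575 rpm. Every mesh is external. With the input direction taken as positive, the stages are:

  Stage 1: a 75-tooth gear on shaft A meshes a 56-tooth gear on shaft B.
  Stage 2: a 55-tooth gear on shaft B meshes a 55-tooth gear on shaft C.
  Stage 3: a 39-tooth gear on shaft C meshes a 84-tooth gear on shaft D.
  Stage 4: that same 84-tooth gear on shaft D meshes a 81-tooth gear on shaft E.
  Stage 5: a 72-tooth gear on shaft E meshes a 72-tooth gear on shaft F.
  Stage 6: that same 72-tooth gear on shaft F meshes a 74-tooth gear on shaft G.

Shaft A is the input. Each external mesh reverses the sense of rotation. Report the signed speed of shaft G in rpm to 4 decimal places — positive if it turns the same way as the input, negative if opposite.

Stage 1 [75T→56T]: ω = 3575.0000×75/56 = 4787.9464 rpm, dir flips to −; running = −4787.9464
Stage 2 [55T→55T]: ω = 4787.9464×55/55 = 4787.9464 rpm, dir flips to +; running = +4787.9464
Stage 3 [39T→84T]: ω = 4787.9464×39/84 = 2222.9751 rpm, dir flips to −; running = −2222.9751
Stage 4 [84T→81T]: ω = 2222.9751×84/81 = 2305.3075 rpm, dir flips to +; running = +2305.3075
Stage 5 [72T→72T]: ω = 2305.3075×72/72 = 2305.3075 rpm, dir flips to −; running = −2305.3075
Stage 6 [72T→74T]: ω = 2305.3075×72/74 = 2243.0019 rpm, dir flips to +; running = +2243.0019

+2243.0019 rpm (same as input, |ω| = 2243.0019 rpm)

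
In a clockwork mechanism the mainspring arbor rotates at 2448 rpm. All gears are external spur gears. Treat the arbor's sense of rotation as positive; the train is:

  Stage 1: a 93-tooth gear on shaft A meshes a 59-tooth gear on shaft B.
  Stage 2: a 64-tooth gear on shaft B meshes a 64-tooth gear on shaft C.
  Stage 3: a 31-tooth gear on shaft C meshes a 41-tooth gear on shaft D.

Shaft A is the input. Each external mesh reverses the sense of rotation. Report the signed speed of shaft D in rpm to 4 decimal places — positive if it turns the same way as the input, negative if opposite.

Stage 1 [93T→59T]: ω = 2448.0000×93/59 = 3858.7119 rpm, dir flips to −; running = −3858.7119
Stage 2 [64T→64T]: ω = 3858.7119×64/64 = 3858.7119 rpm, dir flips to +; running = +3858.7119
Stage 3 [31T→41T]: ω = 3858.7119×31/41 = 2917.5626 rpm, dir flips to −; running = −2917.5626

-2917.5626 rpm (opposite to input, |ω| = 2917.5626 rpm)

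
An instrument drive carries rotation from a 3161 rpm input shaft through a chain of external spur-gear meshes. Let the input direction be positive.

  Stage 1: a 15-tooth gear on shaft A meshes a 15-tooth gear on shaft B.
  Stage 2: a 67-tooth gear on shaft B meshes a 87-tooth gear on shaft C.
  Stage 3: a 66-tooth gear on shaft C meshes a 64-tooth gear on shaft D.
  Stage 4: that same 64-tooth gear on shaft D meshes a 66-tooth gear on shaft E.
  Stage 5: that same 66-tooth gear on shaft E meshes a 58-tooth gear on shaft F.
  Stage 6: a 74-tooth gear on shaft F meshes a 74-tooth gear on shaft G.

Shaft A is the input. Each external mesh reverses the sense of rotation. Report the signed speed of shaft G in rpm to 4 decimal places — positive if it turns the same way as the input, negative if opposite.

Stage 1 [15T→15T]: ω = 3161.0000×15/15 = 3161.0000 rpm, dir flips to −; running = −3161.0000
Stage 2 [67T→87T]: ω = 3161.0000×67/87 = 2434.3333 rpm, dir flips to +; running = +2434.3333
Stage 3 [66T→64T]: ω = 2434.3333×66/64 = 2510.4062 rpm, dir flips to −; running = −2510.4062
Stage 4 [64T→66T]: ω = 2510.4062×64/66 = 2434.3333 rpm, dir flips to +; running = +2434.3333
Stage 5 [66T→58T]: ω = 2434.3333×66/58 = 2770.1034 rpm, dir flips to −; running = −2770.1034
Stage 6 [74T→74T]: ω = 2770.1034×74/74 = 2770.1034 rpm, dir flips to +; running = +2770.1034

+2770.1034 rpm (same as input, |ω| = 2770.1034 rpm)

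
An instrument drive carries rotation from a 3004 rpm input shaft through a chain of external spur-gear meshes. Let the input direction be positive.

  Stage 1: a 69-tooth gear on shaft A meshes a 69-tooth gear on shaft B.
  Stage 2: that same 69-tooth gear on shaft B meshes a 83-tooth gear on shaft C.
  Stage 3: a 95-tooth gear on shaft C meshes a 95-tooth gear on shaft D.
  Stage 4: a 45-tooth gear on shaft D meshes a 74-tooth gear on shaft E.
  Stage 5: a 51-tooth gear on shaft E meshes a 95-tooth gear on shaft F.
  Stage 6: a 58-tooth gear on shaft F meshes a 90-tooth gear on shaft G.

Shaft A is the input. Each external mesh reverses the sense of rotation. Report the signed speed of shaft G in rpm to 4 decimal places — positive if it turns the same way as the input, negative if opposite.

+525.3924 rpm (same as input, |ω| = 525.3924 rpm)

Stage 1 [69T→69T]: ω = 3004.0000×69/69 = 3004.0000 rpm, dir flips to −; running = −3004.0000
Stage 2 [69T→83T]: ω = 3004.0000×69/83 = 2497.3012 rpm, dir flips to +; running = +2497.3012
Stage 3 [95T→95T]: ω = 2497.3012×95/95 = 2497.3012 rpm, dir flips to −; running = −2497.3012
Stage 4 [45T→74T]: ω = 2497.3012×45/74 = 1518.6291 rpm, dir flips to +; running = +1518.6291
Stage 5 [51T→95T]: ω = 1518.6291×51/95 = 815.2640 rpm, dir flips to −; running = −815.2640
Stage 6 [58T→90T]: ω = 815.2640×58/90 = 525.3924 rpm, dir flips to +; running = +525.3924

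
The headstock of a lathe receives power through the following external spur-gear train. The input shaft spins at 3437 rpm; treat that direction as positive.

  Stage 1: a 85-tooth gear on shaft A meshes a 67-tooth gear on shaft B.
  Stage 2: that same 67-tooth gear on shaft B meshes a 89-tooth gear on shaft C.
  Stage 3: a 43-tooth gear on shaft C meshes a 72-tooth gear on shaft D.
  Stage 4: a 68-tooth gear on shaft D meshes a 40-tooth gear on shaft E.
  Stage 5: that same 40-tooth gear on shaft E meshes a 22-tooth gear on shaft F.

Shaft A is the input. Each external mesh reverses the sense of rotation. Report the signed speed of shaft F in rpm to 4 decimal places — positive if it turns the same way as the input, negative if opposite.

Stage 1 [85T→67T]: ω = 3437.0000×85/67 = 4360.3731 rpm, dir flips to −; running = −4360.3731
Stage 2 [67T→89T]: ω = 4360.3731×67/89 = 3282.5281 rpm, dir flips to +; running = +3282.5281
Stage 3 [43T→72T]: ω = 3282.5281×43/72 = 1960.3987 rpm, dir flips to −; running = −1960.3987
Stage 4 [68T→40T]: ω = 1960.3987×68/40 = 3332.6778 rpm, dir flips to +; running = +3332.6778
Stage 5 [40T→22T]: ω = 3332.6778×40/22 = 6059.4142 rpm, dir flips to −; running = −6059.4142

-6059.4142 rpm (opposite to input, |ω| = 6059.4142 rpm)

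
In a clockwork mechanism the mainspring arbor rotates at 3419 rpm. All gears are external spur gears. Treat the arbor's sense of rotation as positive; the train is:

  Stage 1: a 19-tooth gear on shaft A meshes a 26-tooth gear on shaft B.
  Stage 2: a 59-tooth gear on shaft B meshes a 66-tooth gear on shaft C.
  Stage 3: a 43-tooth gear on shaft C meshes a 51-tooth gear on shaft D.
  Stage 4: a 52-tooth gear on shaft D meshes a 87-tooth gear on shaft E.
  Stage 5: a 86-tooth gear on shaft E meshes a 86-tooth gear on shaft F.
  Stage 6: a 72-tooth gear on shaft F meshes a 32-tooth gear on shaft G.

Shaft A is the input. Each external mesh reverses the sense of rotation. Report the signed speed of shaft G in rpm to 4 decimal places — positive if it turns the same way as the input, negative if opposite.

+2532.5167 rpm (same as input, |ω| = 2532.5167 rpm)

Stage 1 [19T→26T]: ω = 3419.0000×19/26 = 2498.5000 rpm, dir flips to −; running = −2498.5000
Stage 2 [59T→66T]: ω = 2498.5000×59/66 = 2233.5076 rpm, dir flips to +; running = +2233.5076
Stage 3 [43T→51T]: ω = 2233.5076×43/51 = 1883.1534 rpm, dir flips to −; running = −1883.1534
Stage 4 [52T→87T]: ω = 1883.1534×52/87 = 1125.5630 rpm, dir flips to +; running = +1125.5630
Stage 5 [86T→86T]: ω = 1125.5630×86/86 = 1125.5630 rpm, dir flips to −; running = −1125.5630
Stage 6 [72T→32T]: ω = 1125.5630×72/32 = 2532.5167 rpm, dir flips to +; running = +2532.5167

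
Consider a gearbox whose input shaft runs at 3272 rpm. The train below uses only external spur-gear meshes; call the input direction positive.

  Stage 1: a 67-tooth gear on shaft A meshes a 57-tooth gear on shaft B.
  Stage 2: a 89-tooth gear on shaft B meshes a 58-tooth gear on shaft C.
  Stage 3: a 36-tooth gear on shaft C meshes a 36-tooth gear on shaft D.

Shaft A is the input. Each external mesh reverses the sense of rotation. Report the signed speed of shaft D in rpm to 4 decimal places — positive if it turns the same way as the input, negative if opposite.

-5901.6745 rpm (opposite to input, |ω| = 5901.6745 rpm)

Stage 1 [67T→57T]: ω = 3272.0000×67/57 = 3846.0351 rpm, dir flips to −; running = −3846.0351
Stage 2 [89T→58T]: ω = 3846.0351×89/58 = 5901.6745 rpm, dir flips to +; running = +5901.6745
Stage 3 [36T→36T]: ω = 5901.6745×36/36 = 5901.6745 rpm, dir flips to −; running = −5901.6745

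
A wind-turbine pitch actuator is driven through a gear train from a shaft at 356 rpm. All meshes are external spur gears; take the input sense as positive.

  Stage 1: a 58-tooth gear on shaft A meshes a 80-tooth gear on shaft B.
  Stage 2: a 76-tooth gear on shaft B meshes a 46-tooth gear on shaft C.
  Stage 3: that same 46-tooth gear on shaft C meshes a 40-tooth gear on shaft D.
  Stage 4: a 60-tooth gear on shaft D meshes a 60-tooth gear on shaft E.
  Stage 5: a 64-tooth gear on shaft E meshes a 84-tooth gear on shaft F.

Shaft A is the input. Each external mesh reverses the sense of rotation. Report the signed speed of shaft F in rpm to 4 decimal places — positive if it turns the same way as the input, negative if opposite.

-373.6305 rpm (opposite to input, |ω| = 373.6305 rpm)

Stage 1 [58T→80T]: ω = 356.0000×58/80 = 258.1000 rpm, dir flips to −; running = −258.1000
Stage 2 [76T→46T]: ω = 258.1000×76/46 = 426.4261 rpm, dir flips to +; running = +426.4261
Stage 3 [46T→40T]: ω = 426.4261×46/40 = 490.3900 rpm, dir flips to −; running = −490.3900
Stage 4 [60T→60T]: ω = 490.3900×60/60 = 490.3900 rpm, dir flips to +; running = +490.3900
Stage 5 [64T→84T]: ω = 490.3900×64/84 = 373.6305 rpm, dir flips to −; running = −373.6305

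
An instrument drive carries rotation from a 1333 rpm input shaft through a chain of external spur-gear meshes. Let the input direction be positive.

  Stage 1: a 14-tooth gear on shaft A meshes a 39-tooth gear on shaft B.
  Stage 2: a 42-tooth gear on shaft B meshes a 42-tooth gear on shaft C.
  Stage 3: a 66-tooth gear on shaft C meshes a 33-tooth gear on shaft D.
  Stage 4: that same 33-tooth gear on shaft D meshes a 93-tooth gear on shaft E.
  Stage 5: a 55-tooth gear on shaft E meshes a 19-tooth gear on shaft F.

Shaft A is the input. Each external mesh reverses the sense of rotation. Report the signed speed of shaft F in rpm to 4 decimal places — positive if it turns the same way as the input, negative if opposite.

-983.0229 rpm (opposite to input, |ω| = 983.0229 rpm)

Stage 1 [14T→39T]: ω = 1333.0000×14/39 = 478.5128 rpm, dir flips to −; running = −478.5128
Stage 2 [42T→42T]: ω = 478.5128×42/42 = 478.5128 rpm, dir flips to +; running = +478.5128
Stage 3 [66T→33T]: ω = 478.5128×66/33 = 957.0256 rpm, dir flips to −; running = −957.0256
Stage 4 [33T→93T]: ω = 957.0256×33/93 = 339.5897 rpm, dir flips to +; running = +339.5897
Stage 5 [55T→19T]: ω = 339.5897×55/19 = 983.0229 rpm, dir flips to −; running = −983.0229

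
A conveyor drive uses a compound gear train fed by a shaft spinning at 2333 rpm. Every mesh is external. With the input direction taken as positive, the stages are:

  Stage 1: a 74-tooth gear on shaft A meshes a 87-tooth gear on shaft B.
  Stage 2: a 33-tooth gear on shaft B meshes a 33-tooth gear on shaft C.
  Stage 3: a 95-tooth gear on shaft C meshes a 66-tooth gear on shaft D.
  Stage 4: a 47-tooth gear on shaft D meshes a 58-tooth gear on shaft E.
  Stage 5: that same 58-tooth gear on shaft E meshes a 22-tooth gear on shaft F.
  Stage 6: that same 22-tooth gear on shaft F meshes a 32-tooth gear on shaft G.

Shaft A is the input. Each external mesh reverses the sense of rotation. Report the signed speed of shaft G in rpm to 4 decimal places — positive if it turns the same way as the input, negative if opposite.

+4195.2201 rpm (same as input, |ω| = 4195.2201 rpm)

Stage 1 [74T→87T]: ω = 2333.0000×74/87 = 1984.3908 rpm, dir flips to −; running = −1984.3908
Stage 2 [33T→33T]: ω = 1984.3908×33/33 = 1984.3908 rpm, dir flips to +; running = +1984.3908
Stage 3 [95T→66T]: ω = 1984.3908×95/66 = 2856.3201 rpm, dir flips to −; running = −2856.3201
Stage 4 [47T→58T]: ω = 2856.3201×47/58 = 2314.6042 rpm, dir flips to +; running = +2314.6042
Stage 5 [58T→22T]: ω = 2314.6042×58/22 = 6102.1384 rpm, dir flips to −; running = −6102.1384
Stage 6 [22T→32T]: ω = 6102.1384×22/32 = 4195.2201 rpm, dir flips to +; running = +4195.2201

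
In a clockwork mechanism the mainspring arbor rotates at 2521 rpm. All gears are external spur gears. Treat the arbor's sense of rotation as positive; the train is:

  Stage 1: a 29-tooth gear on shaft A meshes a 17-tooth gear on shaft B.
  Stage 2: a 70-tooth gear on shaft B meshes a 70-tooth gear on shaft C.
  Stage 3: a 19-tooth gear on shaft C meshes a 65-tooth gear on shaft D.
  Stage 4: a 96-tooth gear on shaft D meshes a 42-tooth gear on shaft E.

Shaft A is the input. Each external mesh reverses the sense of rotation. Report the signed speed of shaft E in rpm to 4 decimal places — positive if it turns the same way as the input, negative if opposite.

+2873.3207 rpm (same as input, |ω| = 2873.3207 rpm)

Stage 1 [29T→17T]: ω = 2521.0000×29/17 = 4300.5294 rpm, dir flips to −; running = −4300.5294
Stage 2 [70T→70T]: ω = 4300.5294×70/70 = 4300.5294 rpm, dir flips to +; running = +4300.5294
Stage 3 [19T→65T]: ω = 4300.5294×19/65 = 1257.0778 rpm, dir flips to −; running = −1257.0778
Stage 4 [96T→42T]: ω = 1257.0778×96/42 = 2873.3207 rpm, dir flips to +; running = +2873.3207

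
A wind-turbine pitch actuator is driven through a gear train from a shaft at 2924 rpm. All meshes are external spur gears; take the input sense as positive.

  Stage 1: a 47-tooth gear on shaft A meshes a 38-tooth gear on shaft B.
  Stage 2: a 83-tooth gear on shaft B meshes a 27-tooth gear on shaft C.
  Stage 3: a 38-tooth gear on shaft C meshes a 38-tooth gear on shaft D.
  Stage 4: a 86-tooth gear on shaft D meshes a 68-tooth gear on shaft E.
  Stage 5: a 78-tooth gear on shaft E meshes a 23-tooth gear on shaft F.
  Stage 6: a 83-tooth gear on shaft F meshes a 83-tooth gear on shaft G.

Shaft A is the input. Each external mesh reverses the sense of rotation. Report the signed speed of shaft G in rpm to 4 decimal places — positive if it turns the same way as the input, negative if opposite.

+47682.8563 rpm (same as input, |ω| = 47682.8563 rpm)

Stage 1 [47T→38T]: ω = 2924.0000×47/38 = 3616.5263 rpm, dir flips to −; running = −3616.5263
Stage 2 [83T→27T]: ω = 3616.5263×83/27 = 11117.4698 rpm, dir flips to +; running = +11117.4698
Stage 3 [38T→38T]: ω = 11117.4698×38/38 = 11117.4698 rpm, dir flips to −; running = −11117.4698
Stage 4 [86T→68T]: ω = 11117.4698×86/68 = 14060.3294 rpm, dir flips to +; running = +14060.3294
Stage 5 [78T→23T]: ω = 14060.3294×78/23 = 47682.8563 rpm, dir flips to −; running = −47682.8563
Stage 6 [83T→83T]: ω = 47682.8563×83/83 = 47682.8563 rpm, dir flips to +; running = +47682.8563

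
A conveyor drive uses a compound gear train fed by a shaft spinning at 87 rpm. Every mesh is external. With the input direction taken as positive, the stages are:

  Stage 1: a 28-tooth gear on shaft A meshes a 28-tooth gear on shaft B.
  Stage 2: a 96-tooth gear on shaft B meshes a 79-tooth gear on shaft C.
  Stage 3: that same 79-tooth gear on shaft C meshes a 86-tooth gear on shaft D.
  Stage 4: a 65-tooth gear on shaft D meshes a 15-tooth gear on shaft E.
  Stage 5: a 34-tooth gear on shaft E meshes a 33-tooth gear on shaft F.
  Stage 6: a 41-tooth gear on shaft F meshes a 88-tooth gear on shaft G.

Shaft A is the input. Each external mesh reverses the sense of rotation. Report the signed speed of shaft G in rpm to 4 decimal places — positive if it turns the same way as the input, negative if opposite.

Stage 1 [28T→28T]: ω = 87.0000×28/28 = 87.0000 rpm, dir flips to −; running = −87.0000
Stage 2 [96T→79T]: ω = 87.0000×96/79 = 105.7215 rpm, dir flips to +; running = +105.7215
Stage 3 [79T→86T]: ω = 105.7215×79/86 = 97.1163 rpm, dir flips to −; running = −97.1163
Stage 4 [65T→15T]: ω = 97.1163×65/15 = 420.8372 rpm, dir flips to +; running = +420.8372
Stage 5 [34T→33T]: ω = 420.8372×34/33 = 433.5899 rpm, dir flips to −; running = −433.5899
Stage 6 [41T→88T]: ω = 433.5899×41/88 = 202.0135 rpm, dir flips to +; running = +202.0135

+202.0135 rpm (same as input, |ω| = 202.0135 rpm)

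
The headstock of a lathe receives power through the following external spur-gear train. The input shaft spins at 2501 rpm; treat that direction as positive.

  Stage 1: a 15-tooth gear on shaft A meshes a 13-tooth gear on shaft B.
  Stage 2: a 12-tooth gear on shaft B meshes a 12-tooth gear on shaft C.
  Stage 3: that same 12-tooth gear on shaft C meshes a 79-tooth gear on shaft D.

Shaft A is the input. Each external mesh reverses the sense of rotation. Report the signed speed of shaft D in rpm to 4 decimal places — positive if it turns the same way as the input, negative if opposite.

-438.3447 rpm (opposite to input, |ω| = 438.3447 rpm)

Stage 1 [15T→13T]: ω = 2501.0000×15/13 = 2885.7692 rpm, dir flips to −; running = −2885.7692
Stage 2 [12T→12T]: ω = 2885.7692×12/12 = 2885.7692 rpm, dir flips to +; running = +2885.7692
Stage 3 [12T→79T]: ω = 2885.7692×12/79 = 438.3447 rpm, dir flips to −; running = −438.3447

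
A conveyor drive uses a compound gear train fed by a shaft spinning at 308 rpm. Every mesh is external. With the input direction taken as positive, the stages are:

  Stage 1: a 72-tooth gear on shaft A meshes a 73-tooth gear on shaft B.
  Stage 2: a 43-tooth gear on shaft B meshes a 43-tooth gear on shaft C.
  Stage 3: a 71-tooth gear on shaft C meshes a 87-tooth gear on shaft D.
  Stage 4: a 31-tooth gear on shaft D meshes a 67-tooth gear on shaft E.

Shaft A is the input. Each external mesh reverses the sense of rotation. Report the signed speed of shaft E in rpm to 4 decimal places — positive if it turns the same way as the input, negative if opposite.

Stage 1 [72T→73T]: ω = 308.0000×72/73 = 303.7808 rpm, dir flips to −; running = −303.7808
Stage 2 [43T→43T]: ω = 303.7808×43/43 = 303.7808 rpm, dir flips to +; running = +303.7808
Stage 3 [71T→87T]: ω = 303.7808×71/87 = 247.9131 rpm, dir flips to −; running = −247.9131
Stage 4 [31T→67T]: ω = 247.9131×31/67 = 114.7061 rpm, dir flips to +; running = +114.7061

+114.7061 rpm (same as input, |ω| = 114.7061 rpm)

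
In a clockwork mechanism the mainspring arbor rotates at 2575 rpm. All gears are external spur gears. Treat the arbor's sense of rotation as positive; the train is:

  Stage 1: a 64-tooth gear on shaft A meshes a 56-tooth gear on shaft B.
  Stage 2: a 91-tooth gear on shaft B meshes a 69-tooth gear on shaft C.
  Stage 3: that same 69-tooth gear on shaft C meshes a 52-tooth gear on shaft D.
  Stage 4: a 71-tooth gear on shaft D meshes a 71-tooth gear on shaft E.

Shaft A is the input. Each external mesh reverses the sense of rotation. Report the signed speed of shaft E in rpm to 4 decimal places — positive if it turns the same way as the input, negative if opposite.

Stage 1 [64T→56T]: ω = 2575.0000×64/56 = 2942.8571 rpm, dir flips to −; running = −2942.8571
Stage 2 [91T→69T]: ω = 2942.8571×91/69 = 3881.1594 rpm, dir flips to +; running = +3881.1594
Stage 3 [69T→52T]: ω = 3881.1594×69/52 = 5150.0000 rpm, dir flips to −; running = −5150.0000
Stage 4 [71T→71T]: ω = 5150.0000×71/71 = 5150.0000 rpm, dir flips to +; running = +5150.0000

+5150.0000 rpm (same as input, |ω| = 5150.0000 rpm)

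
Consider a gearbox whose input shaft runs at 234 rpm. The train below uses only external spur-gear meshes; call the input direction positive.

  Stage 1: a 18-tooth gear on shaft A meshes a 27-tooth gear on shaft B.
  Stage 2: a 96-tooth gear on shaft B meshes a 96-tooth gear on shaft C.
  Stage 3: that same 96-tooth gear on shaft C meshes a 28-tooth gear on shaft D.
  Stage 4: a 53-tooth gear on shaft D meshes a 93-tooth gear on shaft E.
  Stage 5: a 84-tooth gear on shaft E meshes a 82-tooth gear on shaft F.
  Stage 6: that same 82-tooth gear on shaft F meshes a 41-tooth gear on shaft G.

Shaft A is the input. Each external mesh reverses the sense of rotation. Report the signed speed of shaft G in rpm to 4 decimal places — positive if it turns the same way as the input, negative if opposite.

+624.4910 rpm (same as input, |ω| = 624.4910 rpm)

Stage 1 [18T→27T]: ω = 234.0000×18/27 = 156.0000 rpm, dir flips to −; running = −156.0000
Stage 2 [96T→96T]: ω = 156.0000×96/96 = 156.0000 rpm, dir flips to +; running = +156.0000
Stage 3 [96T→28T]: ω = 156.0000×96/28 = 534.8571 rpm, dir flips to −; running = −534.8571
Stage 4 [53T→93T]: ω = 534.8571×53/93 = 304.8111 rpm, dir flips to +; running = +304.8111
Stage 5 [84T→82T]: ω = 304.8111×84/82 = 312.2455 rpm, dir flips to −; running = −312.2455
Stage 6 [82T→41T]: ω = 312.2455×82/41 = 624.4910 rpm, dir flips to +; running = +624.4910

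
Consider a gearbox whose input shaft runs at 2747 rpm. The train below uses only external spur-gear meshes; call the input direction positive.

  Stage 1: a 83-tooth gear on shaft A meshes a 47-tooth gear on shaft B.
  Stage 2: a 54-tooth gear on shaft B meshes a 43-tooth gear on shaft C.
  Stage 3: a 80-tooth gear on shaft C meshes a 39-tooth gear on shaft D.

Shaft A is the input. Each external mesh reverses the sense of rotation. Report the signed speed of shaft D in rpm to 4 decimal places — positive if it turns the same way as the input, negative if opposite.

-12496.5341 rpm (opposite to input, |ω| = 12496.5341 rpm)

Stage 1 [83T→47T]: ω = 2747.0000×83/47 = 4851.0851 rpm, dir flips to −; running = −4851.0851
Stage 2 [54T→43T]: ω = 4851.0851×54/43 = 6092.0604 rpm, dir flips to +; running = +6092.0604
Stage 3 [80T→39T]: ω = 6092.0604×80/39 = 12496.5341 rpm, dir flips to −; running = −12496.5341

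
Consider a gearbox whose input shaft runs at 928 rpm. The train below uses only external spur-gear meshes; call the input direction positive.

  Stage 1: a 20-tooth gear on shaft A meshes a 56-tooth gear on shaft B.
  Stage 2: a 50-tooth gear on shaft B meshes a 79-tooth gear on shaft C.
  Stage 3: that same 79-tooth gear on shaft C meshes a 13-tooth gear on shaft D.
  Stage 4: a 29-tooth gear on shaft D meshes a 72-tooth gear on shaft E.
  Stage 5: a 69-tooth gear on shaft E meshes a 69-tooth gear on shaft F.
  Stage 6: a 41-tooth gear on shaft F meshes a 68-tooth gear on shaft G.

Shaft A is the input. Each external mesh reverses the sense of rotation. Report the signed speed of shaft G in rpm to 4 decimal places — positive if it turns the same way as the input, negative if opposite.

+309.5687 rpm (same as input, |ω| = 309.5687 rpm)

Stage 1 [20T→56T]: ω = 928.0000×20/56 = 331.4286 rpm, dir flips to −; running = −331.4286
Stage 2 [50T→79T]: ω = 331.4286×50/79 = 209.7649 rpm, dir flips to +; running = +209.7649
Stage 3 [79T→13T]: ω = 209.7649×79/13 = 1274.7253 rpm, dir flips to −; running = −1274.7253
Stage 4 [29T→72T]: ω = 1274.7253×29/72 = 513.4310 rpm, dir flips to +; running = +513.4310
Stage 5 [69T→69T]: ω = 513.4310×69/69 = 513.4310 rpm, dir flips to −; running = −513.4310
Stage 6 [41T→68T]: ω = 513.4310×41/68 = 309.5687 rpm, dir flips to +; running = +309.5687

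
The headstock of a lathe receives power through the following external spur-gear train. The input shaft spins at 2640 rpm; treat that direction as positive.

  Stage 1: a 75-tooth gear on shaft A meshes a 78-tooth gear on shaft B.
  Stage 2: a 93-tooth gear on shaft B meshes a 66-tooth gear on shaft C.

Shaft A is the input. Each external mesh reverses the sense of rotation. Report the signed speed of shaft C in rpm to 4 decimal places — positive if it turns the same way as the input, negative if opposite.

+3576.9231 rpm (same as input, |ω| = 3576.9231 rpm)

Stage 1 [75T→78T]: ω = 2640.0000×75/78 = 2538.4615 rpm, dir flips to −; running = −2538.4615
Stage 2 [93T→66T]: ω = 2538.4615×93/66 = 3576.9231 rpm, dir flips to +; running = +3576.9231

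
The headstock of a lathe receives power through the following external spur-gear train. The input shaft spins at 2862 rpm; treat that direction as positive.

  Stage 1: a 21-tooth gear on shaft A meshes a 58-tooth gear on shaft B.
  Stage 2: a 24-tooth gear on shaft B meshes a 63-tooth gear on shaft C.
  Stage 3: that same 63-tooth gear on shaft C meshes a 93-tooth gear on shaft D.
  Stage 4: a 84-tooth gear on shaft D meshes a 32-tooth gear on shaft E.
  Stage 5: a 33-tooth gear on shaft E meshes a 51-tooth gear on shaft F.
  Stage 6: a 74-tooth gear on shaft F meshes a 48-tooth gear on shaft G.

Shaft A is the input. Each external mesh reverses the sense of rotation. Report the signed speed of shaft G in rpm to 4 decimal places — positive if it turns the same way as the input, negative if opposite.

+700.2495 rpm (same as input, |ω| = 700.2495 rpm)

Stage 1 [21T→58T]: ω = 2862.0000×21/58 = 1036.2414 rpm, dir flips to −; running = −1036.2414
Stage 2 [24T→63T]: ω = 1036.2414×24/63 = 394.7586 rpm, dir flips to +; running = +394.7586
Stage 3 [63T→93T]: ω = 394.7586×63/93 = 267.4171 rpm, dir flips to −; running = −267.4171
Stage 4 [84T→32T]: ω = 267.4171×84/32 = 701.9700 rpm, dir flips to +; running = +701.9700
Stage 5 [33T→51T]: ω = 701.9700×33/51 = 454.2159 rpm, dir flips to −; running = −454.2159
Stage 6 [74T→48T]: ω = 454.2159×74/48 = 700.2495 rpm, dir flips to +; running = +700.2495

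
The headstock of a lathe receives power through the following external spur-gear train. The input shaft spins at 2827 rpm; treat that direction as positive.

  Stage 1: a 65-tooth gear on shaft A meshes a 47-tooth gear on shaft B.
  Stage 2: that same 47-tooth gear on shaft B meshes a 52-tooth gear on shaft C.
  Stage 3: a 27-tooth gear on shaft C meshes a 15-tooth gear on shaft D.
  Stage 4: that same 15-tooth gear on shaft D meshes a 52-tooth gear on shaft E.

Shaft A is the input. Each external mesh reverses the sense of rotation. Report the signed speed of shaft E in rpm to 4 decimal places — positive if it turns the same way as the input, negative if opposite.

Stage 1 [65T→47T]: ω = 2827.0000×65/47 = 3909.6809 rpm, dir flips to −; running = −3909.6809
Stage 2 [47T→52T]: ω = 3909.6809×47/52 = 3533.7500 rpm, dir flips to +; running = +3533.7500
Stage 3 [27T→15T]: ω = 3533.7500×27/15 = 6360.7500 rpm, dir flips to −; running = −6360.7500
Stage 4 [15T→52T]: ω = 6360.7500×15/52 = 1834.8317 rpm, dir flips to +; running = +1834.8317

+1834.8317 rpm (same as input, |ω| = 1834.8317 rpm)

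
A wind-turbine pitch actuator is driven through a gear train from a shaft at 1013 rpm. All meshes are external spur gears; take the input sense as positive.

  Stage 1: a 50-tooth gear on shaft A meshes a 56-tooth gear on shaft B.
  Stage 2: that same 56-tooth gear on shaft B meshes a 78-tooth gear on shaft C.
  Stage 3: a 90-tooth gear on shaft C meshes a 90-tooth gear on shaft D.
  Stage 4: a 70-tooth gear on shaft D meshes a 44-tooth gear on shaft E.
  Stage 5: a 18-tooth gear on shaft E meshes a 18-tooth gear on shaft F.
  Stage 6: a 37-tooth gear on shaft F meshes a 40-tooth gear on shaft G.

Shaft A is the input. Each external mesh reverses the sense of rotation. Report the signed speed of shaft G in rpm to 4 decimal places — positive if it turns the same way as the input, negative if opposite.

+955.5908 rpm (same as input, |ω| = 955.5908 rpm)

Stage 1 [50T→56T]: ω = 1013.0000×50/56 = 904.4643 rpm, dir flips to −; running = −904.4643
Stage 2 [56T→78T]: ω = 904.4643×56/78 = 649.3590 rpm, dir flips to +; running = +649.3590
Stage 3 [90T→90T]: ω = 649.3590×90/90 = 649.3590 rpm, dir flips to −; running = −649.3590
Stage 4 [70T→44T]: ω = 649.3590×70/44 = 1033.0711 rpm, dir flips to +; running = +1033.0711
Stage 5 [18T→18T]: ω = 1033.0711×18/18 = 1033.0711 rpm, dir flips to −; running = −1033.0711
Stage 6 [37T→40T]: ω = 1033.0711×37/40 = 955.5908 rpm, dir flips to +; running = +955.5908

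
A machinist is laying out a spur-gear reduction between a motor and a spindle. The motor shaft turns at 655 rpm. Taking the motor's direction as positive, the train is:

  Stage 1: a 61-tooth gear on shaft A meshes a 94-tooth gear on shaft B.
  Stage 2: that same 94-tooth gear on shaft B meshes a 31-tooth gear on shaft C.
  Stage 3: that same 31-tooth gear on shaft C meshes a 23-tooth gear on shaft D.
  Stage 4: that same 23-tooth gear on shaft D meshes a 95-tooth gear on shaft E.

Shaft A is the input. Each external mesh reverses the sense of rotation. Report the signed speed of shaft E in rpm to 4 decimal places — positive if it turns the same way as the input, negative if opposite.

+420.5789 rpm (same as input, |ω| = 420.5789 rpm)

Stage 1 [61T→94T]: ω = 655.0000×61/94 = 425.0532 rpm, dir flips to −; running = −425.0532
Stage 2 [94T→31T]: ω = 425.0532×94/31 = 1288.8710 rpm, dir flips to +; running = +1288.8710
Stage 3 [31T→23T]: ω = 1288.8710×31/23 = 1737.1739 rpm, dir flips to −; running = −1737.1739
Stage 4 [23T→95T]: ω = 1737.1739×23/95 = 420.5789 rpm, dir flips to +; running = +420.5789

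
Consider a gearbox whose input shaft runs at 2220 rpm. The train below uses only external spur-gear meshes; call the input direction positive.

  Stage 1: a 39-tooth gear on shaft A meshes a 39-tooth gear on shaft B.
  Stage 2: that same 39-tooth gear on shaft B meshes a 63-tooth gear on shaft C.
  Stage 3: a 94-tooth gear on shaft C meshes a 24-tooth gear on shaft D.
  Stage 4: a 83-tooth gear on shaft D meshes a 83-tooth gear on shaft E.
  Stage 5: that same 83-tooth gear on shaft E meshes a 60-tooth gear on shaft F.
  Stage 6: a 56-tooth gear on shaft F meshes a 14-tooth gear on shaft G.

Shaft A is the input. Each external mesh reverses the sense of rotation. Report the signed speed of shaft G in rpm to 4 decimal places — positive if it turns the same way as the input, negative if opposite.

Stage 1 [39T→39T]: ω = 2220.0000×39/39 = 2220.0000 rpm, dir flips to −; running = −2220.0000
Stage 2 [39T→63T]: ω = 2220.0000×39/63 = 1374.2857 rpm, dir flips to +; running = +1374.2857
Stage 3 [94T→24T]: ω = 1374.2857×94/24 = 5382.6190 rpm, dir flips to −; running = −5382.6190
Stage 4 [83T→83T]: ω = 5382.6190×83/83 = 5382.6190 rpm, dir flips to +; running = +5382.6190
Stage 5 [83T→60T]: ω = 5382.6190×83/60 = 7445.9563 rpm, dir flips to −; running = −7445.9563
Stage 6 [56T→14T]: ω = 7445.9563×56/14 = 29783.8254 rpm, dir flips to +; running = +29783.8254

+29783.8254 rpm (same as input, |ω| = 29783.8254 rpm)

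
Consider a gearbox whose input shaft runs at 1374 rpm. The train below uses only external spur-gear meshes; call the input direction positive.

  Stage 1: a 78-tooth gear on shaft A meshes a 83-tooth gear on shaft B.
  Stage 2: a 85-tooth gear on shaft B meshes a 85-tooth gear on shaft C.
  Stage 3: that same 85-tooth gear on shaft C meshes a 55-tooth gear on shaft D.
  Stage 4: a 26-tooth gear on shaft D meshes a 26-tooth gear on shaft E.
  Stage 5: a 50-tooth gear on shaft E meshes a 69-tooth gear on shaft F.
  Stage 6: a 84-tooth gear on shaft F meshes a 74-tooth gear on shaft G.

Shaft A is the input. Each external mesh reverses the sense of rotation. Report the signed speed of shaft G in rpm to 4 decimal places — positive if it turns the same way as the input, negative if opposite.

+1641.4511 rpm (same as input, |ω| = 1641.4511 rpm)

Stage 1 [78T→83T]: ω = 1374.0000×78/83 = 1291.2289 rpm, dir flips to −; running = −1291.2289
Stage 2 [85T→85T]: ω = 1291.2289×85/85 = 1291.2289 rpm, dir flips to +; running = +1291.2289
Stage 3 [85T→55T]: ω = 1291.2289×85/55 = 1995.5356 rpm, dir flips to −; running = −1995.5356
Stage 4 [26T→26T]: ω = 1995.5356×26/26 = 1995.5356 rpm, dir flips to +; running = +1995.5356
Stage 5 [50T→69T]: ω = 1995.5356×50/69 = 1446.0403 rpm, dir flips to −; running = −1446.0403
Stage 6 [84T→74T]: ω = 1446.0403×84/74 = 1641.4511 rpm, dir flips to +; running = +1641.4511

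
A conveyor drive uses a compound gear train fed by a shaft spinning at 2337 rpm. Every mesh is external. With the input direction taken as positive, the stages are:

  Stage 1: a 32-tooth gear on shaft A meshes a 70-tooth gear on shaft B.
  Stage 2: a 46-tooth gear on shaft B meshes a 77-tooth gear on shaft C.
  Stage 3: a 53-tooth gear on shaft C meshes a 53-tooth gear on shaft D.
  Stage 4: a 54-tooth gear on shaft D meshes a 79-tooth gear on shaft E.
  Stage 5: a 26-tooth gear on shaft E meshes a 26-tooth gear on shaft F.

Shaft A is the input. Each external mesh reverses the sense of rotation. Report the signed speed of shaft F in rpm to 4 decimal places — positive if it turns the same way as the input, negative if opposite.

-436.2590 rpm (opposite to input, |ω| = 436.2590 rpm)

Stage 1 [32T→70T]: ω = 2337.0000×32/70 = 1068.3429 rpm, dir flips to −; running = −1068.3429
Stage 2 [46T→77T]: ω = 1068.3429×46/77 = 638.2308 rpm, dir flips to +; running = +638.2308
Stage 3 [53T→53T]: ω = 638.2308×53/53 = 638.2308 rpm, dir flips to −; running = −638.2308
Stage 4 [54T→79T]: ω = 638.2308×54/79 = 436.2590 rpm, dir flips to +; running = +436.2590
Stage 5 [26T→26T]: ω = 436.2590×26/26 = 436.2590 rpm, dir flips to −; running = −436.2590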